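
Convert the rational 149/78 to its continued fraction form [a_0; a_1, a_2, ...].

[1; 1, 10, 7]

Run the Euclidean algorithm on 149 and 78; the successive quotients are the partial quotients a_0, a_1, ... (each step inverts the fractional part left over by the previous one):
  149 = 1*78 + 71, so a_0 = 1.
  78 = 1*71 + 7, so a_1 = 1.
  71 = 10*7 + 1, so a_2 = 10.
  7 = 7*1 + 0, so a_3 = 7.
The remainder reaches 0 after 4 divisions, so the expansion has 4 partial quotients, read off in order.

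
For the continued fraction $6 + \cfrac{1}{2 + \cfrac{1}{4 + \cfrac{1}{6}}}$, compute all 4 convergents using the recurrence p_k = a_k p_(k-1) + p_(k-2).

Using the convergent recurrence p_i = a_i*p_{i-1} + p_{i-2}, q_i = a_i*q_{i-1} + q_{i-2} with p_{-2}=0, p_{-1}=1, q_{-2}=1, q_{-1}=0:
  i=0: a_0=6, p_0 = 6*1 + 0 = 6, q_0 = 6*0 + 1 = 1.
  i=1: a_1=2, p_1 = 2*6 + 1 = 13, q_1 = 2*1 + 0 = 2.
  i=2: a_2=4, p_2 = 4*13 + 6 = 58, q_2 = 4*2 + 1 = 9.
  i=3: a_3=6, p_3 = 6*58 + 13 = 361, q_3 = 6*9 + 2 = 56.

6/1, 13/2, 58/9, 361/56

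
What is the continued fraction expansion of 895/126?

Run the Euclidean algorithm on 895 and 126; the successive quotients are the partial quotients a_0, a_1, ... (each step inverts the fractional part left over by the previous one):
  895 = 7*126 + 13, so a_0 = 7.
  126 = 9*13 + 9, so a_1 = 9.
  13 = 1*9 + 4, so a_2 = 1.
  9 = 2*4 + 1, so a_3 = 2.
  4 = 4*1 + 0, so a_4 = 4.
The remainder reaches 0 after 5 divisions, so the expansion has 5 partial quotients, read off in order.

[7; 9, 1, 2, 4]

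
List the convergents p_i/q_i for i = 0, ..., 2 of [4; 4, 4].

Using the convergent recurrence p_i = a_i*p_{i-1} + p_{i-2}, q_i = a_i*q_{i-1} + q_{i-2} with p_{-2}=0, p_{-1}=1, q_{-2}=1, q_{-1}=0:
  i=0: a_0=4, p_0 = 4*1 + 0 = 4, q_0 = 4*0 + 1 = 1.
  i=1: a_1=4, p_1 = 4*4 + 1 = 17, q_1 = 4*1 + 0 = 4.
  i=2: a_2=4, p_2 = 4*17 + 4 = 72, q_2 = 4*4 + 1 = 17.

4/1, 17/4, 72/17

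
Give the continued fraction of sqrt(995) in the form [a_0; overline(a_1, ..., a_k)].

Write x_i = (sqrt(995) + m_i)/d_i with (m_0, d_0) = (0, 1). a_0 = floor(sqrt(995)) = 31, since 31^2 = 961 <= 995 < 1024 = 32^2.
Iterate m_{i+1} = d_i*a_i - m_i, d_{i+1} = (995 - m_{i+1}^2)/d_i, a_{i+1} = floor((a_0 + m_{i+1})/d_{i+1}):
  m_1 = 1*31 - 0 = 31, d_1 = (995 - 31^2)/1 = 34/1 = 34, a_1 = floor((31 + 31)/34) = 1.
  m_2 = 34*1 - 31 = 3, d_2 = (995 - 3^2)/34 = 986/34 = 29, a_2 = floor((31 + 3)/29) = 1.
  m_3 = 29*1 - 3 = 26, d_3 = (995 - 26^2)/29 = 319/29 = 11, a_3 = floor((31 + 26)/11) = 5.
  m_4 = 11*5 - 26 = 29, d_4 = (995 - 29^2)/11 = 154/11 = 14, a_4 = floor((31 + 29)/14) = 4.
  m_5 = 14*4 - 29 = 27, d_5 = (995 - 27^2)/14 = 266/14 = 19, a_5 = floor((31 + 27)/19) = 3.
  m_6 = 19*3 - 27 = 30, d_6 = (995 - 30^2)/19 = 95/19 = 5, a_6 = floor((31 + 30)/5) = 12.
  m_7 = 5*12 - 30 = 30, d_7 = (995 - 30^2)/5 = 95/5 = 19, a_7 = floor((31 + 30)/19) = 3.
  m_8 = 19*3 - 30 = 27, d_8 = (995 - 27^2)/19 = 266/19 = 14, a_8 = floor((31 + 27)/14) = 4.
  m_9 = 14*4 - 27 = 29, d_9 = (995 - 29^2)/14 = 154/14 = 11, a_9 = floor((31 + 29)/11) = 5.
  m_10 = 11*5 - 29 = 26, d_10 = (995 - 26^2)/11 = 319/11 = 29, a_10 = floor((31 + 26)/29) = 1.
  m_11 = 29*1 - 26 = 3, d_11 = (995 - 3^2)/29 = 986/29 = 34, a_11 = floor((31 + 3)/34) = 1.
  m_12 = 34*1 - 3 = 31, d_12 = (995 - 31^2)/34 = 34/34 = 1, a_12 = floor((31 + 31)/1) = 62.
  m_13 = 1*62 - 31 = 31, d_13 = (995 - 31^2)/1 = 34/1 = 34: (m_13, d_13) = (m_1, d_1) = (31, 34), so from here the quotients repeat a_1, ..., a_12; the period length is 12.
Hence the expansion of sqrt(995) is a_0 = 31 followed by the repeating block 1, 1, 5, 4, 3, 12, 3, 4, 5, 1, 1, 62 (period 12).

[31; overline(1, 1, 5, 4, 3, 12, 3, 4, 5, 1, 1, 62)]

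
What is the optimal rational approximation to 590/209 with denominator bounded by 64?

Expand x = 590/209 as a continued fraction with the Euclidean algorithm:
  590 = 2*209 + 172, so a_0 = 2.
  209 = 1*172 + 37, so a_1 = 1.
  172 = 4*37 + 24, so a_2 = 4.
  37 = 1*24 + 13, so a_3 = 1.
  24 = 1*13 + 11, so a_4 = 1.
  13 = 1*11 + 2, so a_5 = 1.
  11 = 5*2 + 1, so a_6 = 5.
  2 = 2*1 + 0, so a_7 = 2.
so x = [2; 1, 4, 1, 1, 1, 5, 2].
Convergents (p_i = a_i*p_{i-1} + p_{i-2}, q_i = a_i*q_{i-1} + q_{i-2} with p_{-2}=0, p_{-1}=1, q_{-2}=1, q_{-1}=0), until the denominator exceeds 64:
  i=0: a_0=2, p_0 = 2*1 + 0 = 2, q_0 = 2*0 + 1 = 1.
  i=1: a_1=1, p_1 = 1*2 + 1 = 3, q_1 = 1*1 + 0 = 1.
  i=2: a_2=4, p_2 = 4*3 + 2 = 14, q_2 = 4*1 + 1 = 5.
  i=3: a_3=1, p_3 = 1*14 + 3 = 17, q_3 = 1*5 + 1 = 6.
  i=4: a_4=1, p_4 = 1*17 + 14 = 31, q_4 = 1*6 + 5 = 11.
  i=5: a_5=1, p_5 = 1*31 + 17 = 48, q_5 = 1*11 + 6 = 17.
  i=6: a_6=5, p_6 = 5*48 + 31 = 271, q_6 = 5*17 + 11 = 96.
q_6 = 96 > 64, so the last convergent with denominator <= 64 is p_5/q_5 = 48/17.
The closest fraction with denominator <= 64 is either p_5/q_5 or the intermediate fraction (k*p_5 + p_4)/(k*q_5 + q_4) with the largest k >= 1 whose denominator stays <= 64; these approach x as k grows, and every other convergent or intermediate fraction in range is farther away.
Largest k: floor((64 - q_4)/q_5) = floor((64 - 11)/17) = 3.
That gives (3*48 + 31)/(3*17 + 11) = 175/62.
Compare the errors: |x - 48/17| = |590*17 - 48*209|/(209*17) = 2/3553, and |x - 175/62| = |590*62 - 175*209|/(209*62) = 5/12958.
Cross-multiplying, 5*3553 = 17765 < 25916 = 2*12958, so 5/12958 is smaller: the intermediate fraction 175/62 is closer to x than 48/17.

175/62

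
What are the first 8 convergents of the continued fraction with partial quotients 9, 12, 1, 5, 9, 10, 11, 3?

9/1, 109/12, 118/13, 699/77, 6409/706, 64789/7137, 719088/79213, 2222053/244776

Using the convergent recurrence p_i = a_i*p_{i-1} + p_{i-2}, q_i = a_i*q_{i-1} + q_{i-2} with p_{-2}=0, p_{-1}=1, q_{-2}=1, q_{-1}=0:
  i=0: a_0=9, p_0 = 9*1 + 0 = 9, q_0 = 9*0 + 1 = 1.
  i=1: a_1=12, p_1 = 12*9 + 1 = 109, q_1 = 12*1 + 0 = 12.
  i=2: a_2=1, p_2 = 1*109 + 9 = 118, q_2 = 1*12 + 1 = 13.
  i=3: a_3=5, p_3 = 5*118 + 109 = 699, q_3 = 5*13 + 12 = 77.
  i=4: a_4=9, p_4 = 9*699 + 118 = 6409, q_4 = 9*77 + 13 = 706.
  i=5: a_5=10, p_5 = 10*6409 + 699 = 64789, q_5 = 10*706 + 77 = 7137.
  i=6: a_6=11, p_6 = 11*64789 + 6409 = 719088, q_6 = 11*7137 + 706 = 79213.
  i=7: a_7=3, p_7 = 3*719088 + 64789 = 2222053, q_7 = 3*79213 + 7137 = 244776.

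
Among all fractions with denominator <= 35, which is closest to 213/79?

Expand x = 213/79 as a continued fraction with the Euclidean algorithm:
  213 = 2*79 + 55, so a_0 = 2.
  79 = 1*55 + 24, so a_1 = 1.
  55 = 2*24 + 7, so a_2 = 2.
  24 = 3*7 + 3, so a_3 = 3.
  7 = 2*3 + 1, so a_4 = 2.
  3 = 3*1 + 0, so a_5 = 3.
so x = [2; 1, 2, 3, 2, 3].
Convergents (p_i = a_i*p_{i-1} + p_{i-2}, q_i = a_i*q_{i-1} + q_{i-2} with p_{-2}=0, p_{-1}=1, q_{-2}=1, q_{-1}=0), until the denominator exceeds 35:
  i=0: a_0=2, p_0 = 2*1 + 0 = 2, q_0 = 2*0 + 1 = 1.
  i=1: a_1=1, p_1 = 1*2 + 1 = 3, q_1 = 1*1 + 0 = 1.
  i=2: a_2=2, p_2 = 2*3 + 2 = 8, q_2 = 2*1 + 1 = 3.
  i=3: a_3=3, p_3 = 3*8 + 3 = 27, q_3 = 3*3 + 1 = 10.
  i=4: a_4=2, p_4 = 2*27 + 8 = 62, q_4 = 2*10 + 3 = 23.
  i=5: a_5=3, p_5 = 3*62 + 27 = 213, q_5 = 3*23 + 10 = 79.
q_5 = 79 > 35, so the last convergent with denominator <= 35 is p_4/q_4 = 62/23.
The closest fraction with denominator <= 35 is either p_4/q_4 or the intermediate fraction (k*p_4 + p_3)/(k*q_4 + q_3) with the largest k >= 1 whose denominator stays <= 35; these approach x as k grows, and every other convergent or intermediate fraction in range is farther away.
Largest k: floor((35 - q_3)/q_4) = floor((35 - 10)/23) = 1.
That gives (1*62 + 27)/(1*23 + 10) = 89/33.
Compare the errors: |x - 62/23| = |213*23 - 62*79|/(79*23) = 1/1817, and |x - 89/33| = |213*33 - 89*79|/(79*33) = 2/2607.
Cross-multiplying, 1*2607 = 2607 < 3634 = 2*1817, so 1/1817 is smaller: the convergent 62/23 is closer to x than 89/33.

62/23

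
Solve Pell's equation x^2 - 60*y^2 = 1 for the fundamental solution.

(x, y) = (31, 4)

First expand sqrt(60) as a continued fraction. With x_i = (sqrt(60) + m_i)/d_i and (m_0, d_0) = (0, 1): a_0 = floor(sqrt(60)) = 7, since 7^2 = 49 <= 60 < 64 = 8^2.
Iterate m_{i+1} = d_i*a_i - m_i, d_{i+1} = (60 - m_{i+1}^2)/d_i, a_{i+1} = floor((a_0 + m_{i+1})/d_{i+1}):
  m_1 = 1*7 - 0 = 7, d_1 = (60 - 7^2)/1 = 11/1 = 11, a_1 = floor((7 + 7)/11) = 1.
  m_2 = 11*1 - 7 = 4, d_2 = (60 - 4^2)/11 = 44/11 = 4, a_2 = floor((7 + 4)/4) = 2.
  m_3 = 4*2 - 4 = 4, d_3 = (60 - 4^2)/4 = 44/4 = 11, a_3 = floor((7 + 4)/11) = 1.
  m_4 = 11*1 - 4 = 7, d_4 = (60 - 7^2)/11 = 11/11 = 1, a_4 = floor((7 + 7)/1) = 14.
  m_5 = 1*14 - 7 = 7, d_5 = (60 - 7^2)/1 = 11/1 = 11: (m_5, d_5) = (m_1, d_1) = (7, 11), so from here the quotients repeat a_1, ..., a_4; the period length is 4.
So sqrt(60) = [7; (1, 2, 1, 14)] with period length k = 4.
k is even, so the fundamental solution of x^2 - 60y^2 = 1 is (p_{k-1}, q_{k-1}) = (p_3, q_3); compute convergents through index 3.
Convergents (p_i = a_i*p_{i-1} + p_{i-2}, q_i = a_i*q_{i-1} + q_{i-2} with p_{-2}=0, p_{-1}=1, q_{-2}=1, q_{-1}=0):
  i=0: a_0=7, p_0 = 7*1 + 0 = 7, q_0 = 7*0 + 1 = 1.
  i=1: a_1=1, p_1 = 1*7 + 1 = 8, q_1 = 1*1 + 0 = 1.
  i=2: a_2=2, p_2 = 2*8 + 7 = 23, q_2 = 2*1 + 1 = 3.
  i=3: a_3=1, p_3 = 1*23 + 8 = 31, q_3 = 1*3 + 1 = 4.
Check: 31^2 - 60*4^2 = 961 - 960 = 1, so (x, y) = (31, 4) solves the equation, and by the theorem it is the least positive solution.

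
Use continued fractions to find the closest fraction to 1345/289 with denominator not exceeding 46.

Expand x = 1345/289 as a continued fraction with the Euclidean algorithm:
  1345 = 4*289 + 189, so a_0 = 4.
  289 = 1*189 + 100, so a_1 = 1.
  189 = 1*100 + 89, so a_2 = 1.
  100 = 1*89 + 11, so a_3 = 1.
  89 = 8*11 + 1, so a_4 = 8.
  11 = 11*1 + 0, so a_5 = 11.
so x = [4; 1, 1, 1, 8, 11].
Convergents (p_i = a_i*p_{i-1} + p_{i-2}, q_i = a_i*q_{i-1} + q_{i-2} with p_{-2}=0, p_{-1}=1, q_{-2}=1, q_{-1}=0), until the denominator exceeds 46:
  i=0: a_0=4, p_0 = 4*1 + 0 = 4, q_0 = 4*0 + 1 = 1.
  i=1: a_1=1, p_1 = 1*4 + 1 = 5, q_1 = 1*1 + 0 = 1.
  i=2: a_2=1, p_2 = 1*5 + 4 = 9, q_2 = 1*1 + 1 = 2.
  i=3: a_3=1, p_3 = 1*9 + 5 = 14, q_3 = 1*2 + 1 = 3.
  i=4: a_4=8, p_4 = 8*14 + 9 = 121, q_4 = 8*3 + 2 = 26.
  i=5: a_5=11, p_5 = 11*121 + 14 = 1345, q_5 = 11*26 + 3 = 289.
q_5 = 289 > 46, so the last convergent with denominator <= 46 is p_4/q_4 = 121/26.
The closest fraction with denominator <= 46 is either p_4/q_4 or the intermediate fraction (k*p_4 + p_3)/(k*q_4 + q_3) with the largest k >= 1 whose denominator stays <= 46; these approach x as k grows, and every other convergent or intermediate fraction in range is farther away.
Largest k: floor((46 - q_3)/q_4) = floor((46 - 3)/26) = 1.
That gives (1*121 + 14)/(1*26 + 3) = 135/29.
Compare the errors: |x - 121/26| = |1345*26 - 121*289|/(289*26) = 1/7514, and |x - 135/29| = |1345*29 - 135*289|/(289*29) = 10/8381.
Cross-multiplying, 1*8381 = 8381 < 75140 = 10*7514, so 1/7514 is smaller: the convergent 121/26 is closer to x than 135/29.

121/26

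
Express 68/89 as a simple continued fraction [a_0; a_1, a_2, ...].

[0; 1, 3, 4, 5]

Run the Euclidean algorithm on 68 and 89; the successive quotients are the partial quotients a_0, a_1, ... (each step inverts the fractional part left over by the previous one):
  68 = 0*89 + 68, so a_0 = 0.
  89 = 1*68 + 21, so a_1 = 1.
  68 = 3*21 + 5, so a_2 = 3.
  21 = 4*5 + 1, so a_3 = 4.
  5 = 5*1 + 0, so a_4 = 5.
The remainder reaches 0 after 5 divisions, so the expansion has 5 partial quotients, read off in order.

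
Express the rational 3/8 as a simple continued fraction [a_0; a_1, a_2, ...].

Run the Euclidean algorithm on 3 and 8; the successive quotients are the partial quotients a_0, a_1, ... (each step inverts the fractional part left over by the previous one):
  3 = 0*8 + 3, so a_0 = 0.
  8 = 2*3 + 2, so a_1 = 2.
  3 = 1*2 + 1, so a_2 = 1.
  2 = 2*1 + 0, so a_3 = 2.
The remainder reaches 0 after 4 divisions, so the expansion has 4 partial quotients, read off in order.

[0; 2, 1, 2]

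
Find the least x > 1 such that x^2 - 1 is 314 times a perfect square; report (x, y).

First expand sqrt(314) as a continued fraction. With x_i = (sqrt(314) + m_i)/d_i and (m_0, d_0) = (0, 1): a_0 = floor(sqrt(314)) = 17, since 17^2 = 289 <= 314 < 324 = 18^2.
Iterate m_{i+1} = d_i*a_i - m_i, d_{i+1} = (314 - m_{i+1}^2)/d_i, a_{i+1} = floor((a_0 + m_{i+1})/d_{i+1}):
  m_1 = 1*17 - 0 = 17, d_1 = (314 - 17^2)/1 = 25/1 = 25, a_1 = floor((17 + 17)/25) = 1.
  m_2 = 25*1 - 17 = 8, d_2 = (314 - 8^2)/25 = 250/25 = 10, a_2 = floor((17 + 8)/10) = 2.
  m_3 = 10*2 - 8 = 12, d_3 = (314 - 12^2)/10 = 170/10 = 17, a_3 = floor((17 + 12)/17) = 1.
  m_4 = 17*1 - 12 = 5, d_4 = (314 - 5^2)/17 = 289/17 = 17, a_4 = floor((17 + 5)/17) = 1.
  m_5 = 17*1 - 5 = 12, d_5 = (314 - 12^2)/17 = 170/17 = 10, a_5 = floor((17 + 12)/10) = 2.
  m_6 = 10*2 - 12 = 8, d_6 = (314 - 8^2)/10 = 250/10 = 25, a_6 = floor((17 + 8)/25) = 1.
  m_7 = 25*1 - 8 = 17, d_7 = (314 - 17^2)/25 = 25/25 = 1, a_7 = floor((17 + 17)/1) = 34.
  m_8 = 1*34 - 17 = 17, d_8 = (314 - 17^2)/1 = 25/1 = 25: (m_8, d_8) = (m_1, d_1) = (17, 25), so from here the quotients repeat a_1, ..., a_7; the period length is 7.
So sqrt(314) = [17; (1, 2, 1, 1, 2, 1, 34)] with period length k = 7.
k is odd, so (p_{k-1}, q_{k-1}) only solves x^2 - 314y^2 = -1 and the fundamental solution of x^2 - 314y^2 = 1 is (p_{2k-1}, q_{2k-1}) = (p_13, q_13); compute convergents through index 13, running through the period twice.
Convergents (p_i = a_i*p_{i-1} + p_{i-2}, q_i = a_i*q_{i-1} + q_{i-2} with p_{-2}=0, p_{-1}=1, q_{-2}=1, q_{-1}=0):
  i=0: a_0=17, p_0 = 17*1 + 0 = 17, q_0 = 17*0 + 1 = 1.
  i=1: a_1=1, p_1 = 1*17 + 1 = 18, q_1 = 1*1 + 0 = 1.
  i=2: a_2=2, p_2 = 2*18 + 17 = 53, q_2 = 2*1 + 1 = 3.
  i=3: a_3=1, p_3 = 1*53 + 18 = 71, q_3 = 1*3 + 1 = 4.
  i=4: a_4=1, p_4 = 1*71 + 53 = 124, q_4 = 1*4 + 3 = 7.
  i=5: a_5=2, p_5 = 2*124 + 71 = 319, q_5 = 2*7 + 4 = 18.
  i=6: a_6=1, p_6 = 1*319 + 124 = 443, q_6 = 1*18 + 7 = 25.
  i=7: a_7=34, p_7 = 34*443 + 319 = 15381, q_7 = 34*25 + 18 = 868.
  i=8: a_8=1, p_8 = 1*15381 + 443 = 15824, q_8 = 1*868 + 25 = 893.
  i=9: a_9=2, p_9 = 2*15824 + 15381 = 47029, q_9 = 2*893 + 868 = 2654.
  i=10: a_10=1, p_10 = 1*47029 + 15824 = 62853, q_10 = 1*2654 + 893 = 3547.
  i=11: a_11=1, p_11 = 1*62853 + 47029 = 109882, q_11 = 1*3547 + 2654 = 6201.
  i=12: a_12=2, p_12 = 2*109882 + 62853 = 282617, q_12 = 2*6201 + 3547 = 15949.
  i=13: a_13=1, p_13 = 1*282617 + 109882 = 392499, q_13 = 1*15949 + 6201 = 22150.
Indeed p_6^2 - 314*q_6^2 = 196249 - 196250 = -1, not +1.
Check: 392499^2 - 314*22150^2 = 154055465001 - 154055465000 = 1, so (x, y) = (392499, 22150) solves the equation, and by the theorem it is the least positive solution.

(x, y) = (392499, 22150)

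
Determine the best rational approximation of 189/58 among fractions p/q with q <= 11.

Expand x = 189/58 as a continued fraction with the Euclidean algorithm:
  189 = 3*58 + 15, so a_0 = 3.
  58 = 3*15 + 13, so a_1 = 3.
  15 = 1*13 + 2, so a_2 = 1.
  13 = 6*2 + 1, so a_3 = 6.
  2 = 2*1 + 0, so a_4 = 2.
so x = [3; 3, 1, 6, 2].
Convergents (p_i = a_i*p_{i-1} + p_{i-2}, q_i = a_i*q_{i-1} + q_{i-2} with p_{-2}=0, p_{-1}=1, q_{-2}=1, q_{-1}=0), until the denominator exceeds 11:
  i=0: a_0=3, p_0 = 3*1 + 0 = 3, q_0 = 3*0 + 1 = 1.
  i=1: a_1=3, p_1 = 3*3 + 1 = 10, q_1 = 3*1 + 0 = 3.
  i=2: a_2=1, p_2 = 1*10 + 3 = 13, q_2 = 1*3 + 1 = 4.
  i=3: a_3=6, p_3 = 6*13 + 10 = 88, q_3 = 6*4 + 3 = 27.
q_3 = 27 > 11, so the last convergent with denominator <= 11 is p_2/q_2 = 13/4.
The closest fraction with denominator <= 11 is either p_2/q_2 or the intermediate fraction (k*p_2 + p_1)/(k*q_2 + q_1) with the largest k >= 1 whose denominator stays <= 11; these approach x as k grows, and every other convergent or intermediate fraction in range is farther away.
Largest k: floor((11 - q_1)/q_2) = floor((11 - 3)/4) = 2.
That gives (2*13 + 10)/(2*4 + 3) = 36/11.
Compare the errors: |x - 13/4| = |189*4 - 13*58|/(58*4) = 2/232, and |x - 36/11| = |189*11 - 36*58|/(58*11) = 9/638.
Cross-multiplying, 2*638 = 1276 < 2088 = 9*232, so 2/232 is smaller: the convergent 13/4 is closer to x than 36/11.

13/4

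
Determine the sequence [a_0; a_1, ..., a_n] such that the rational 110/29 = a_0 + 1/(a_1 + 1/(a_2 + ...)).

Run the Euclidean algorithm on 110 and 29; the successive quotients are the partial quotients a_0, a_1, ... (each step inverts the fractional part left over by the previous one):
  110 = 3*29 + 23, so a_0 = 3.
  29 = 1*23 + 6, so a_1 = 1.
  23 = 3*6 + 5, so a_2 = 3.
  6 = 1*5 + 1, so a_3 = 1.
  5 = 5*1 + 0, so a_4 = 5.
The remainder reaches 0 after 5 divisions, so the expansion has 5 partial quotients, read off in order.

[3; 1, 3, 1, 5]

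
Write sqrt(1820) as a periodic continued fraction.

Write x_i = (sqrt(1820) + m_i)/d_i with (m_0, d_0) = (0, 1). a_0 = floor(sqrt(1820)) = 42, since 42^2 = 1764 <= 1820 < 1849 = 43^2.
Iterate m_{i+1} = d_i*a_i - m_i, d_{i+1} = (1820 - m_{i+1}^2)/d_i, a_{i+1} = floor((a_0 + m_{i+1})/d_{i+1}):
  m_1 = 1*42 - 0 = 42, d_1 = (1820 - 42^2)/1 = 56/1 = 56, a_1 = floor((42 + 42)/56) = 1.
  m_2 = 56*1 - 42 = 14, d_2 = (1820 - 14^2)/56 = 1624/56 = 29, a_2 = floor((42 + 14)/29) = 1.
  m_3 = 29*1 - 14 = 15, d_3 = (1820 - 15^2)/29 = 1595/29 = 55, a_3 = floor((42 + 15)/55) = 1.
  m_4 = 55*1 - 15 = 40, d_4 = (1820 - 40^2)/55 = 220/55 = 4, a_4 = floor((42 + 40)/4) = 20.
  m_5 = 4*20 - 40 = 40, d_5 = (1820 - 40^2)/4 = 220/4 = 55, a_5 = floor((42 + 40)/55) = 1.
  m_6 = 55*1 - 40 = 15, d_6 = (1820 - 15^2)/55 = 1595/55 = 29, a_6 = floor((42 + 15)/29) = 1.
  m_7 = 29*1 - 15 = 14, d_7 = (1820 - 14^2)/29 = 1624/29 = 56, a_7 = floor((42 + 14)/56) = 1.
  m_8 = 56*1 - 14 = 42, d_8 = (1820 - 42^2)/56 = 56/56 = 1, a_8 = floor((42 + 42)/1) = 84.
  m_9 = 1*84 - 42 = 42, d_9 = (1820 - 42^2)/1 = 56/1 = 56: (m_9, d_9) = (m_1, d_1) = (42, 56), so from here the quotients repeat a_1, ..., a_8; the period length is 8.
Hence the expansion of sqrt(1820) is a_0 = 42 followed by the repeating block 1, 1, 1, 20, 1, 1, 1, 84 (period 8).

[42; (1, 1, 1, 20, 1, 1, 1, 84)]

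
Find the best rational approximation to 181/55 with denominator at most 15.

Expand x = 181/55 as a continued fraction with the Euclidean algorithm:
  181 = 3*55 + 16, so a_0 = 3.
  55 = 3*16 + 7, so a_1 = 3.
  16 = 2*7 + 2, so a_2 = 2.
  7 = 3*2 + 1, so a_3 = 3.
  2 = 2*1 + 0, so a_4 = 2.
so x = [3; 3, 2, 3, 2].
Convergents (p_i = a_i*p_{i-1} + p_{i-2}, q_i = a_i*q_{i-1} + q_{i-2} with p_{-2}=0, p_{-1}=1, q_{-2}=1, q_{-1}=0), until the denominator exceeds 15:
  i=0: a_0=3, p_0 = 3*1 + 0 = 3, q_0 = 3*0 + 1 = 1.
  i=1: a_1=3, p_1 = 3*3 + 1 = 10, q_1 = 3*1 + 0 = 3.
  i=2: a_2=2, p_2 = 2*10 + 3 = 23, q_2 = 2*3 + 1 = 7.
  i=3: a_3=3, p_3 = 3*23 + 10 = 79, q_3 = 3*7 + 3 = 24.
q_3 = 24 > 15, so the last convergent with denominator <= 15 is p_2/q_2 = 23/7.
The closest fraction with denominator <= 15 is either p_2/q_2 or the intermediate fraction (k*p_2 + p_1)/(k*q_2 + q_1) with the largest k >= 1 whose denominator stays <= 15; these approach x as k grows, and every other convergent or intermediate fraction in range is farther away.
Largest k: floor((15 - q_1)/q_2) = floor((15 - 3)/7) = 1.
That gives (1*23 + 10)/(1*7 + 3) = 33/10.
Compare the errors: |x - 23/7| = |181*7 - 23*55|/(55*7) = 2/385, and |x - 33/10| = |181*10 - 33*55|/(55*10) = 5/550.
Cross-multiplying, 2*550 = 1100 < 1925 = 5*385, so 2/385 is smaller: the convergent 23/7 is closer to x than 33/10.

23/7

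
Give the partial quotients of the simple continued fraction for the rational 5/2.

[2; 2]

Run the Euclidean algorithm on 5 and 2; the successive quotients are the partial quotients a_0, a_1, ... (each step inverts the fractional part left over by the previous one):
  5 = 2*2 + 1, so a_0 = 2.
  2 = 2*1 + 0, so a_1 = 2.
The remainder reaches 0 after 2 divisions, so the expansion has 2 partial quotients, read off in order.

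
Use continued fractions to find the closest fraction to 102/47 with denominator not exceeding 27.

Expand x = 102/47 as a continued fraction with the Euclidean algorithm:
  102 = 2*47 + 8, so a_0 = 2.
  47 = 5*8 + 7, so a_1 = 5.
  8 = 1*7 + 1, so a_2 = 1.
  7 = 7*1 + 0, so a_3 = 7.
so x = [2; 5, 1, 7].
Convergents (p_i = a_i*p_{i-1} + p_{i-2}, q_i = a_i*q_{i-1} + q_{i-2} with p_{-2}=0, p_{-1}=1, q_{-2}=1, q_{-1}=0), until the denominator exceeds 27:
  i=0: a_0=2, p_0 = 2*1 + 0 = 2, q_0 = 2*0 + 1 = 1.
  i=1: a_1=5, p_1 = 5*2 + 1 = 11, q_1 = 5*1 + 0 = 5.
  i=2: a_2=1, p_2 = 1*11 + 2 = 13, q_2 = 1*5 + 1 = 6.
  i=3: a_3=7, p_3 = 7*13 + 11 = 102, q_3 = 7*6 + 5 = 47.
q_3 = 47 > 27, so the last convergent with denominator <= 27 is p_2/q_2 = 13/6.
The closest fraction with denominator <= 27 is either p_2/q_2 or the intermediate fraction (k*p_2 + p_1)/(k*q_2 + q_1) with the largest k >= 1 whose denominator stays <= 27; these approach x as k grows, and every other convergent or intermediate fraction in range is farther away.
Largest k: floor((27 - q_1)/q_2) = floor((27 - 5)/6) = 3.
That gives (3*13 + 11)/(3*6 + 5) = 50/23.
Compare the errors: |x - 13/6| = |102*6 - 13*47|/(47*6) = 1/282, and |x - 50/23| = |102*23 - 50*47|/(47*23) = 4/1081.
Cross-multiplying, 1*1081 = 1081 < 1128 = 4*282, so 1/282 is smaller: the convergent 13/6 is closer to x than 50/23.

13/6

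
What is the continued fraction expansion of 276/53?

Run the Euclidean algorithm on 276 and 53; the successive quotients are the partial quotients a_0, a_1, ... (each step inverts the fractional part left over by the previous one):
  276 = 5*53 + 11, so a_0 = 5.
  53 = 4*11 + 9, so a_1 = 4.
  11 = 1*9 + 2, so a_2 = 1.
  9 = 4*2 + 1, so a_3 = 4.
  2 = 2*1 + 0, so a_4 = 2.
The remainder reaches 0 after 5 divisions, so the expansion has 5 partial quotients, read off in order.

[5; 4, 1, 4, 2]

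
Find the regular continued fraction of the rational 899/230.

Run the Euclidean algorithm on 899 and 230; the successive quotients are the partial quotients a_0, a_1, ... (each step inverts the fractional part left over by the previous one):
  899 = 3*230 + 209, so a_0 = 3.
  230 = 1*209 + 21, so a_1 = 1.
  209 = 9*21 + 20, so a_2 = 9.
  21 = 1*20 + 1, so a_3 = 1.
  20 = 20*1 + 0, so a_4 = 20.
The remainder reaches 0 after 5 divisions, so the expansion has 5 partial quotients, read off in order.

[3; 1, 9, 1, 20]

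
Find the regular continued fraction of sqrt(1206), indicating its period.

[34; (1, 2, 1, 2, 34, 2, 1, 2, 1, 68)]

Write x_i = (sqrt(1206) + m_i)/d_i with (m_0, d_0) = (0, 1). a_0 = floor(sqrt(1206)) = 34, since 34^2 = 1156 <= 1206 < 1225 = 35^2.
Iterate m_{i+1} = d_i*a_i - m_i, d_{i+1} = (1206 - m_{i+1}^2)/d_i, a_{i+1} = floor((a_0 + m_{i+1})/d_{i+1}):
  m_1 = 1*34 - 0 = 34, d_1 = (1206 - 34^2)/1 = 50/1 = 50, a_1 = floor((34 + 34)/50) = 1.
  m_2 = 50*1 - 34 = 16, d_2 = (1206 - 16^2)/50 = 950/50 = 19, a_2 = floor((34 + 16)/19) = 2.
  m_3 = 19*2 - 16 = 22, d_3 = (1206 - 22^2)/19 = 722/19 = 38, a_3 = floor((34 + 22)/38) = 1.
  m_4 = 38*1 - 22 = 16, d_4 = (1206 - 16^2)/38 = 950/38 = 25, a_4 = floor((34 + 16)/25) = 2.
  m_5 = 25*2 - 16 = 34, d_5 = (1206 - 34^2)/25 = 50/25 = 2, a_5 = floor((34 + 34)/2) = 34.
  m_6 = 2*34 - 34 = 34, d_6 = (1206 - 34^2)/2 = 50/2 = 25, a_6 = floor((34 + 34)/25) = 2.
  m_7 = 25*2 - 34 = 16, d_7 = (1206 - 16^2)/25 = 950/25 = 38, a_7 = floor((34 + 16)/38) = 1.
  m_8 = 38*1 - 16 = 22, d_8 = (1206 - 22^2)/38 = 722/38 = 19, a_8 = floor((34 + 22)/19) = 2.
  m_9 = 19*2 - 22 = 16, d_9 = (1206 - 16^2)/19 = 950/19 = 50, a_9 = floor((34 + 16)/50) = 1.
  m_10 = 50*1 - 16 = 34, d_10 = (1206 - 34^2)/50 = 50/50 = 1, a_10 = floor((34 + 34)/1) = 68.
  m_11 = 1*68 - 34 = 34, d_11 = (1206 - 34^2)/1 = 50/1 = 50: (m_11, d_11) = (m_1, d_1) = (34, 50), so from here the quotients repeat a_1, ..., a_10; the period length is 10.
Hence the expansion of sqrt(1206) is a_0 = 34 followed by the repeating block 1, 2, 1, 2, 34, 2, 1, 2, 1, 68 (period 10).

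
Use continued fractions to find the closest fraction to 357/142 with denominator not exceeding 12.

Expand x = 357/142 as a continued fraction with the Euclidean algorithm:
  357 = 2*142 + 73, so a_0 = 2.
  142 = 1*73 + 69, so a_1 = 1.
  73 = 1*69 + 4, so a_2 = 1.
  69 = 17*4 + 1, so a_3 = 17.
  4 = 4*1 + 0, so a_4 = 4.
so x = [2; 1, 1, 17, 4].
Convergents (p_i = a_i*p_{i-1} + p_{i-2}, q_i = a_i*q_{i-1} + q_{i-2} with p_{-2}=0, p_{-1}=1, q_{-2}=1, q_{-1}=0), until the denominator exceeds 12:
  i=0: a_0=2, p_0 = 2*1 + 0 = 2, q_0 = 2*0 + 1 = 1.
  i=1: a_1=1, p_1 = 1*2 + 1 = 3, q_1 = 1*1 + 0 = 1.
  i=2: a_2=1, p_2 = 1*3 + 2 = 5, q_2 = 1*1 + 1 = 2.
  i=3: a_3=17, p_3 = 17*5 + 3 = 88, q_3 = 17*2 + 1 = 35.
q_3 = 35 > 12, so the last convergent with denominator <= 12 is p_2/q_2 = 5/2.
The closest fraction with denominator <= 12 is either p_2/q_2 or the intermediate fraction (k*p_2 + p_1)/(k*q_2 + q_1) with the largest k >= 1 whose denominator stays <= 12; these approach x as k grows, and every other convergent or intermediate fraction in range is farther away.
Largest k: floor((12 - q_1)/q_2) = floor((12 - 1)/2) = 5.
That gives (5*5 + 3)/(5*2 + 1) = 28/11.
Compare the errors: |x - 5/2| = |357*2 - 5*142|/(142*2) = 4/284, and |x - 28/11| = |357*11 - 28*142|/(142*11) = 49/1562.
Cross-multiplying, 4*1562 = 6248 < 13916 = 49*284, so 4/284 is smaller: the convergent 5/2 is closer to x than 28/11.

5/2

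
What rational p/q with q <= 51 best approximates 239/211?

17/15

Expand x = 239/211 as a continued fraction with the Euclidean algorithm:
  239 = 1*211 + 28, so a_0 = 1.
  211 = 7*28 + 15, so a_1 = 7.
  28 = 1*15 + 13, so a_2 = 1.
  15 = 1*13 + 2, so a_3 = 1.
  13 = 6*2 + 1, so a_4 = 6.
  2 = 2*1 + 0, so a_5 = 2.
so x = [1; 7, 1, 1, 6, 2].
Convergents (p_i = a_i*p_{i-1} + p_{i-2}, q_i = a_i*q_{i-1} + q_{i-2} with p_{-2}=0, p_{-1}=1, q_{-2}=1, q_{-1}=0), until the denominator exceeds 51:
  i=0: a_0=1, p_0 = 1*1 + 0 = 1, q_0 = 1*0 + 1 = 1.
  i=1: a_1=7, p_1 = 7*1 + 1 = 8, q_1 = 7*1 + 0 = 7.
  i=2: a_2=1, p_2 = 1*8 + 1 = 9, q_2 = 1*7 + 1 = 8.
  i=3: a_3=1, p_3 = 1*9 + 8 = 17, q_3 = 1*8 + 7 = 15.
  i=4: a_4=6, p_4 = 6*17 + 9 = 111, q_4 = 6*15 + 8 = 98.
q_4 = 98 > 51, so the last convergent with denominator <= 51 is p_3/q_3 = 17/15.
The closest fraction with denominator <= 51 is either p_3/q_3 or the intermediate fraction (k*p_3 + p_2)/(k*q_3 + q_2) with the largest k >= 1 whose denominator stays <= 51; these approach x as k grows, and every other convergent or intermediate fraction in range is farther away.
Largest k: floor((51 - q_2)/q_3) = floor((51 - 8)/15) = 2.
That gives (2*17 + 9)/(2*15 + 8) = 43/38.
Compare the errors: |x - 17/15| = |239*15 - 17*211|/(211*15) = 2/3165, and |x - 43/38| = |239*38 - 43*211|/(211*38) = 9/8018.
Cross-multiplying, 2*8018 = 16036 < 28485 = 9*3165, so 2/3165 is smaller: the convergent 17/15 is closer to x than 43/38.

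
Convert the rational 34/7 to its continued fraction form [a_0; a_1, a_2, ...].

[4; 1, 6]

Run the Euclidean algorithm on 34 and 7; the successive quotients are the partial quotients a_0, a_1, ... (each step inverts the fractional part left over by the previous one):
  34 = 4*7 + 6, so a_0 = 4.
  7 = 1*6 + 1, so a_1 = 1.
  6 = 6*1 + 0, so a_2 = 6.
The remainder reaches 0 after 3 divisions, so the expansion has 3 partial quotients, read off in order.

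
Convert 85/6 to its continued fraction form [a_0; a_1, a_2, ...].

Run the Euclidean algorithm on 85 and 6; the successive quotients are the partial quotients a_0, a_1, ... (each step inverts the fractional part left over by the previous one):
  85 = 14*6 + 1, so a_0 = 14.
  6 = 6*1 + 0, so a_1 = 6.
The remainder reaches 0 after 2 divisions, so the expansion has 2 partial quotients, read off in order.

[14; 6]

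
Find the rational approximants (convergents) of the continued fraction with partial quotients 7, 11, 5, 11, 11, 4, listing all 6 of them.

7/1, 78/11, 397/56, 4445/627, 49292/6953, 201613/28439

Using the convergent recurrence p_i = a_i*p_{i-1} + p_{i-2}, q_i = a_i*q_{i-1} + q_{i-2} with p_{-2}=0, p_{-1}=1, q_{-2}=1, q_{-1}=0:
  i=0: a_0=7, p_0 = 7*1 + 0 = 7, q_0 = 7*0 + 1 = 1.
  i=1: a_1=11, p_1 = 11*7 + 1 = 78, q_1 = 11*1 + 0 = 11.
  i=2: a_2=5, p_2 = 5*78 + 7 = 397, q_2 = 5*11 + 1 = 56.
  i=3: a_3=11, p_3 = 11*397 + 78 = 4445, q_3 = 11*56 + 11 = 627.
  i=4: a_4=11, p_4 = 11*4445 + 397 = 49292, q_4 = 11*627 + 56 = 6953.
  i=5: a_5=4, p_5 = 4*49292 + 4445 = 201613, q_5 = 4*6953 + 627 = 28439.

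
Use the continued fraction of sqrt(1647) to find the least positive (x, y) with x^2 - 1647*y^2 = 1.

First expand sqrt(1647) as a continued fraction. With x_i = (sqrt(1647) + m_i)/d_i and (m_0, d_0) = (0, 1): a_0 = floor(sqrt(1647)) = 40, since 40^2 = 1600 <= 1647 < 1681 = 41^2.
Iterate m_{i+1} = d_i*a_i - m_i, d_{i+1} = (1647 - m_{i+1}^2)/d_i, a_{i+1} = floor((a_0 + m_{i+1})/d_{i+1}):
  m_1 = 1*40 - 0 = 40, d_1 = (1647 - 40^2)/1 = 47/1 = 47, a_1 = floor((40 + 40)/47) = 1.
  m_2 = 47*1 - 40 = 7, d_2 = (1647 - 7^2)/47 = 1598/47 = 34, a_2 = floor((40 + 7)/34) = 1.
  m_3 = 34*1 - 7 = 27, d_3 = (1647 - 27^2)/34 = 918/34 = 27, a_3 = floor((40 + 27)/27) = 2.
  m_4 = 27*2 - 27 = 27, d_4 = (1647 - 27^2)/27 = 918/27 = 34, a_4 = floor((40 + 27)/34) = 1.
  m_5 = 34*1 - 27 = 7, d_5 = (1647 - 7^2)/34 = 1598/34 = 47, a_5 = floor((40 + 7)/47) = 1.
  m_6 = 47*1 - 7 = 40, d_6 = (1647 - 40^2)/47 = 47/47 = 1, a_6 = floor((40 + 40)/1) = 80.
  m_7 = 1*80 - 40 = 40, d_7 = (1647 - 40^2)/1 = 47/1 = 47: (m_7, d_7) = (m_1, d_1) = (40, 47), so from here the quotients repeat a_1, ..., a_6; the period length is 6.
So sqrt(1647) = [40; (1, 1, 2, 1, 1, 80)] with period length k = 6.
k is even, so the fundamental solution of x^2 - 1647y^2 = 1 is (p_{k-1}, q_{k-1}) = (p_5, q_5); compute convergents through index 5.
Convergents (p_i = a_i*p_{i-1} + p_{i-2}, q_i = a_i*q_{i-1} + q_{i-2} with p_{-2}=0, p_{-1}=1, q_{-2}=1, q_{-1}=0):
  i=0: a_0=40, p_0 = 40*1 + 0 = 40, q_0 = 40*0 + 1 = 1.
  i=1: a_1=1, p_1 = 1*40 + 1 = 41, q_1 = 1*1 + 0 = 1.
  i=2: a_2=1, p_2 = 1*41 + 40 = 81, q_2 = 1*1 + 1 = 2.
  i=3: a_3=2, p_3 = 2*81 + 41 = 203, q_3 = 2*2 + 1 = 5.
  i=4: a_4=1, p_4 = 1*203 + 81 = 284, q_4 = 1*5 + 2 = 7.
  i=5: a_5=1, p_5 = 1*284 + 203 = 487, q_5 = 1*7 + 5 = 12.
Check: 487^2 - 1647*12^2 = 237169 - 237168 = 1, so (x, y) = (487, 12) solves the equation, and by the theorem it is the least positive solution.

(x, y) = (487, 12)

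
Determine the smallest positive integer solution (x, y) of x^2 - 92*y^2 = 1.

(x, y) = (1151, 120)

First expand sqrt(92) as a continued fraction. With x_i = (sqrt(92) + m_i)/d_i and (m_0, d_0) = (0, 1): a_0 = floor(sqrt(92)) = 9, since 9^2 = 81 <= 92 < 100 = 10^2.
Iterate m_{i+1} = d_i*a_i - m_i, d_{i+1} = (92 - m_{i+1}^2)/d_i, a_{i+1} = floor((a_0 + m_{i+1})/d_{i+1}):
  m_1 = 1*9 - 0 = 9, d_1 = (92 - 9^2)/1 = 11/1 = 11, a_1 = floor((9 + 9)/11) = 1.
  m_2 = 11*1 - 9 = 2, d_2 = (92 - 2^2)/11 = 88/11 = 8, a_2 = floor((9 + 2)/8) = 1.
  m_3 = 8*1 - 2 = 6, d_3 = (92 - 6^2)/8 = 56/8 = 7, a_3 = floor((9 + 6)/7) = 2.
  m_4 = 7*2 - 6 = 8, d_4 = (92 - 8^2)/7 = 28/7 = 4, a_4 = floor((9 + 8)/4) = 4.
  m_5 = 4*4 - 8 = 8, d_5 = (92 - 8^2)/4 = 28/4 = 7, a_5 = floor((9 + 8)/7) = 2.
  m_6 = 7*2 - 8 = 6, d_6 = (92 - 6^2)/7 = 56/7 = 8, a_6 = floor((9 + 6)/8) = 1.
  m_7 = 8*1 - 6 = 2, d_7 = (92 - 2^2)/8 = 88/8 = 11, a_7 = floor((9 + 2)/11) = 1.
  m_8 = 11*1 - 2 = 9, d_8 = (92 - 9^2)/11 = 11/11 = 1, a_8 = floor((9 + 9)/1) = 18.
  m_9 = 1*18 - 9 = 9, d_9 = (92 - 9^2)/1 = 11/1 = 11: (m_9, d_9) = (m_1, d_1) = (9, 11), so from here the quotients repeat a_1, ..., a_8; the period length is 8.
So sqrt(92) = [9; (1, 1, 2, 4, 2, 1, 1, 18)] with period length k = 8.
k is even, so the fundamental solution of x^2 - 92y^2 = 1 is (p_{k-1}, q_{k-1}) = (p_7, q_7); compute convergents through index 7.
Convergents (p_i = a_i*p_{i-1} + p_{i-2}, q_i = a_i*q_{i-1} + q_{i-2} with p_{-2}=0, p_{-1}=1, q_{-2}=1, q_{-1}=0):
  i=0: a_0=9, p_0 = 9*1 + 0 = 9, q_0 = 9*0 + 1 = 1.
  i=1: a_1=1, p_1 = 1*9 + 1 = 10, q_1 = 1*1 + 0 = 1.
  i=2: a_2=1, p_2 = 1*10 + 9 = 19, q_2 = 1*1 + 1 = 2.
  i=3: a_3=2, p_3 = 2*19 + 10 = 48, q_3 = 2*2 + 1 = 5.
  i=4: a_4=4, p_4 = 4*48 + 19 = 211, q_4 = 4*5 + 2 = 22.
  i=5: a_5=2, p_5 = 2*211 + 48 = 470, q_5 = 2*22 + 5 = 49.
  i=6: a_6=1, p_6 = 1*470 + 211 = 681, q_6 = 1*49 + 22 = 71.
  i=7: a_7=1, p_7 = 1*681 + 470 = 1151, q_7 = 1*71 + 49 = 120.
Check: 1151^2 - 92*120^2 = 1324801 - 1324800 = 1, so (x, y) = (1151, 120) solves the equation, and by the theorem it is the least positive solution.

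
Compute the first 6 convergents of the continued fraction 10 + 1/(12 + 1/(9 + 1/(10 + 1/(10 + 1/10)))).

10/1, 121/12, 1099/109, 11111/1102, 112209/11129, 1133201/112392

Using the convergent recurrence p_i = a_i*p_{i-1} + p_{i-2}, q_i = a_i*q_{i-1} + q_{i-2} with p_{-2}=0, p_{-1}=1, q_{-2}=1, q_{-1}=0:
  i=0: a_0=10, p_0 = 10*1 + 0 = 10, q_0 = 10*0 + 1 = 1.
  i=1: a_1=12, p_1 = 12*10 + 1 = 121, q_1 = 12*1 + 0 = 12.
  i=2: a_2=9, p_2 = 9*121 + 10 = 1099, q_2 = 9*12 + 1 = 109.
  i=3: a_3=10, p_3 = 10*1099 + 121 = 11111, q_3 = 10*109 + 12 = 1102.
  i=4: a_4=10, p_4 = 10*11111 + 1099 = 112209, q_4 = 10*1102 + 109 = 11129.
  i=5: a_5=10, p_5 = 10*112209 + 11111 = 1133201, q_5 = 10*11129 + 1102 = 112392.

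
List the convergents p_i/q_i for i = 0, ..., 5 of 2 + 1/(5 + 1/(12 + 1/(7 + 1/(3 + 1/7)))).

Using the convergent recurrence p_i = a_i*p_{i-1} + p_{i-2}, q_i = a_i*q_{i-1} + q_{i-2} with p_{-2}=0, p_{-1}=1, q_{-2}=1, q_{-1}=0:
  i=0: a_0=2, p_0 = 2*1 + 0 = 2, q_0 = 2*0 + 1 = 1.
  i=1: a_1=5, p_1 = 5*2 + 1 = 11, q_1 = 5*1 + 0 = 5.
  i=2: a_2=12, p_2 = 12*11 + 2 = 134, q_2 = 12*5 + 1 = 61.
  i=3: a_3=7, p_3 = 7*134 + 11 = 949, q_3 = 7*61 + 5 = 432.
  i=4: a_4=3, p_4 = 3*949 + 134 = 2981, q_4 = 3*432 + 61 = 1357.
  i=5: a_5=7, p_5 = 7*2981 + 949 = 21816, q_5 = 7*1357 + 432 = 9931.

2/1, 11/5, 134/61, 949/432, 2981/1357, 21816/9931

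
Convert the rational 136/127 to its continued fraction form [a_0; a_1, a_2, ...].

Run the Euclidean algorithm on 136 and 127; the successive quotients are the partial quotients a_0, a_1, ... (each step inverts the fractional part left over by the previous one):
  136 = 1*127 + 9, so a_0 = 1.
  127 = 14*9 + 1, so a_1 = 14.
  9 = 9*1 + 0, so a_2 = 9.
The remainder reaches 0 after 3 divisions, so the expansion has 3 partial quotients, read off in order.

[1; 14, 9]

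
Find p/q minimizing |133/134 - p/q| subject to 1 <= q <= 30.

Expand x = 133/134 as a continued fraction with the Euclidean algorithm:
  133 = 0*134 + 133, so a_0 = 0.
  134 = 1*133 + 1, so a_1 = 1.
  133 = 133*1 + 0, so a_2 = 133.
so x = [0; 1, 133].
Convergents (p_i = a_i*p_{i-1} + p_{i-2}, q_i = a_i*q_{i-1} + q_{i-2} with p_{-2}=0, p_{-1}=1, q_{-2}=1, q_{-1}=0), until the denominator exceeds 30:
  i=0: a_0=0, p_0 = 0*1 + 0 = 0, q_0 = 0*0 + 1 = 1.
  i=1: a_1=1, p_1 = 1*0 + 1 = 1, q_1 = 1*1 + 0 = 1.
  i=2: a_2=133, p_2 = 133*1 + 0 = 133, q_2 = 133*1 + 1 = 134.
q_2 = 134 > 30, so the last convergent with denominator <= 30 is p_1/q_1 = 1/1.
The closest fraction with denominator <= 30 is either p_1/q_1 or the intermediate fraction (k*p_1 + p_0)/(k*q_1 + q_0) with the largest k >= 1 whose denominator stays <= 30; these approach x as k grows, and every other convergent or intermediate fraction in range is farther away.
Largest k: floor((30 - q_0)/q_1) = floor((30 - 1)/1) = 29.
That gives (29*1 + 0)/(29*1 + 1) = 29/30.
Compare the errors: |x - 1/1| = |133*1 - 1*134|/(134*1) = 1/134, and |x - 29/30| = |133*30 - 29*134|/(134*30) = 104/4020.
Cross-multiplying, 1*4020 = 4020 < 13936 = 104*134, so 1/134 is smaller: the convergent 1/1 is closer to x than 29/30.

1/1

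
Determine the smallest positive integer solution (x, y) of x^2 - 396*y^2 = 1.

(x, y) = (199, 10)

First expand sqrt(396) as a continued fraction. With x_i = (sqrt(396) + m_i)/d_i and (m_0, d_0) = (0, 1): a_0 = floor(sqrt(396)) = 19, since 19^2 = 361 <= 396 < 400 = 20^2.
Iterate m_{i+1} = d_i*a_i - m_i, d_{i+1} = (396 - m_{i+1}^2)/d_i, a_{i+1} = floor((a_0 + m_{i+1})/d_{i+1}):
  m_1 = 1*19 - 0 = 19, d_1 = (396 - 19^2)/1 = 35/1 = 35, a_1 = floor((19 + 19)/35) = 1.
  m_2 = 35*1 - 19 = 16, d_2 = (396 - 16^2)/35 = 140/35 = 4, a_2 = floor((19 + 16)/4) = 8.
  m_3 = 4*8 - 16 = 16, d_3 = (396 - 16^2)/4 = 140/4 = 35, a_3 = floor((19 + 16)/35) = 1.
  m_4 = 35*1 - 16 = 19, d_4 = (396 - 19^2)/35 = 35/35 = 1, a_4 = floor((19 + 19)/1) = 38.
  m_5 = 1*38 - 19 = 19, d_5 = (396 - 19^2)/1 = 35/1 = 35: (m_5, d_5) = (m_1, d_1) = (19, 35), so from here the quotients repeat a_1, ..., a_4; the period length is 4.
So sqrt(396) = [19; (1, 8, 1, 38)] with period length k = 4.
k is even, so the fundamental solution of x^2 - 396y^2 = 1 is (p_{k-1}, q_{k-1}) = (p_3, q_3); compute convergents through index 3.
Convergents (p_i = a_i*p_{i-1} + p_{i-2}, q_i = a_i*q_{i-1} + q_{i-2} with p_{-2}=0, p_{-1}=1, q_{-2}=1, q_{-1}=0):
  i=0: a_0=19, p_0 = 19*1 + 0 = 19, q_0 = 19*0 + 1 = 1.
  i=1: a_1=1, p_1 = 1*19 + 1 = 20, q_1 = 1*1 + 0 = 1.
  i=2: a_2=8, p_2 = 8*20 + 19 = 179, q_2 = 8*1 + 1 = 9.
  i=3: a_3=1, p_3 = 1*179 + 20 = 199, q_3 = 1*9 + 1 = 10.
Check: 199^2 - 396*10^2 = 39601 - 39600 = 1, so (x, y) = (199, 10) solves the equation, and by the theorem it is the least positive solution.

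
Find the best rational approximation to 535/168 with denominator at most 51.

121/38

Expand x = 535/168 as a continued fraction with the Euclidean algorithm:
  535 = 3*168 + 31, so a_0 = 3.
  168 = 5*31 + 13, so a_1 = 5.
  31 = 2*13 + 5, so a_2 = 2.
  13 = 2*5 + 3, so a_3 = 2.
  5 = 1*3 + 2, so a_4 = 1.
  3 = 1*2 + 1, so a_5 = 1.
  2 = 2*1 + 0, so a_6 = 2.
so x = [3; 5, 2, 2, 1, 1, 2].
Convergents (p_i = a_i*p_{i-1} + p_{i-2}, q_i = a_i*q_{i-1} + q_{i-2} with p_{-2}=0, p_{-1}=1, q_{-2}=1, q_{-1}=0), until the denominator exceeds 51:
  i=0: a_0=3, p_0 = 3*1 + 0 = 3, q_0 = 3*0 + 1 = 1.
  i=1: a_1=5, p_1 = 5*3 + 1 = 16, q_1 = 5*1 + 0 = 5.
  i=2: a_2=2, p_2 = 2*16 + 3 = 35, q_2 = 2*5 + 1 = 11.
  i=3: a_3=2, p_3 = 2*35 + 16 = 86, q_3 = 2*11 + 5 = 27.
  i=4: a_4=1, p_4 = 1*86 + 35 = 121, q_4 = 1*27 + 11 = 38.
  i=5: a_5=1, p_5 = 1*121 + 86 = 207, q_5 = 1*38 + 27 = 65.
q_5 = 65 > 51, so the last convergent with denominator <= 51 is p_4/q_4 = 121/38.
The closest fraction with denominator <= 51 is either p_4/q_4 or the intermediate fraction (k*p_4 + p_3)/(k*q_4 + q_3) with the largest k >= 1 whose denominator stays <= 51; these approach x as k grows, and every other convergent or intermediate fraction in range is farther away.
Largest k: floor((51 - q_3)/q_4) = floor((51 - 27)/38) = 0.
Since k = 0, no intermediate fraction beyond p_4/q_4 has denominator <= 51, so the convergent 121/38 is the closest (its error is |535*38 - 121*168|/(168*38) = 2/6384).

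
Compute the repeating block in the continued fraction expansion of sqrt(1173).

[34; (4, 68)]

Write x_i = (sqrt(1173) + m_i)/d_i with (m_0, d_0) = (0, 1). a_0 = floor(sqrt(1173)) = 34, since 34^2 = 1156 <= 1173 < 1225 = 35^2.
Iterate m_{i+1} = d_i*a_i - m_i, d_{i+1} = (1173 - m_{i+1}^2)/d_i, a_{i+1} = floor((a_0 + m_{i+1})/d_{i+1}):
  m_1 = 1*34 - 0 = 34, d_1 = (1173 - 34^2)/1 = 17/1 = 17, a_1 = floor((34 + 34)/17) = 4.
  m_2 = 17*4 - 34 = 34, d_2 = (1173 - 34^2)/17 = 17/17 = 1, a_2 = floor((34 + 34)/1) = 68.
  m_3 = 1*68 - 34 = 34, d_3 = (1173 - 34^2)/1 = 17/1 = 17: (m_3, d_3) = (m_1, d_1) = (34, 17), so from here the quotients repeat a_1, a_2; the period length is 2.
Hence the expansion of sqrt(1173) is a_0 = 34 followed by the repeating block 4, 68 (period 2).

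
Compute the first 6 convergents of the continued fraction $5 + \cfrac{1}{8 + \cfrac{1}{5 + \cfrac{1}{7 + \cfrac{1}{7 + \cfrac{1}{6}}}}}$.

5/1, 41/8, 210/41, 1511/295, 10787/2106, 66233/12931

Using the convergent recurrence p_i = a_i*p_{i-1} + p_{i-2}, q_i = a_i*q_{i-1} + q_{i-2} with p_{-2}=0, p_{-1}=1, q_{-2}=1, q_{-1}=0:
  i=0: a_0=5, p_0 = 5*1 + 0 = 5, q_0 = 5*0 + 1 = 1.
  i=1: a_1=8, p_1 = 8*5 + 1 = 41, q_1 = 8*1 + 0 = 8.
  i=2: a_2=5, p_2 = 5*41 + 5 = 210, q_2 = 5*8 + 1 = 41.
  i=3: a_3=7, p_3 = 7*210 + 41 = 1511, q_3 = 7*41 + 8 = 295.
  i=4: a_4=7, p_4 = 7*1511 + 210 = 10787, q_4 = 7*295 + 41 = 2106.
  i=5: a_5=6, p_5 = 6*10787 + 1511 = 66233, q_5 = 6*2106 + 295 = 12931.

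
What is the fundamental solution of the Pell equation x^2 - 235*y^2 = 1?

First expand sqrt(235) as a continued fraction. With x_i = (sqrt(235) + m_i)/d_i and (m_0, d_0) = (0, 1): a_0 = floor(sqrt(235)) = 15, since 15^2 = 225 <= 235 < 256 = 16^2.
Iterate m_{i+1} = d_i*a_i - m_i, d_{i+1} = (235 - m_{i+1}^2)/d_i, a_{i+1} = floor((a_0 + m_{i+1})/d_{i+1}):
  m_1 = 1*15 - 0 = 15, d_1 = (235 - 15^2)/1 = 10/1 = 10, a_1 = floor((15 + 15)/10) = 3.
  m_2 = 10*3 - 15 = 15, d_2 = (235 - 15^2)/10 = 10/10 = 1, a_2 = floor((15 + 15)/1) = 30.
  m_3 = 1*30 - 15 = 15, d_3 = (235 - 15^2)/1 = 10/1 = 10: (m_3, d_3) = (m_1, d_1) = (15, 10), so from here the quotients repeat a_1, a_2; the period length is 2.
So sqrt(235) = [15; (3, 30)] with period length k = 2.
k is even, so the fundamental solution of x^2 - 235y^2 = 1 is (p_{k-1}, q_{k-1}) = (p_1, q_1); compute convergents through index 1.
Convergents (p_i = a_i*p_{i-1} + p_{i-2}, q_i = a_i*q_{i-1} + q_{i-2} with p_{-2}=0, p_{-1}=1, q_{-2}=1, q_{-1}=0):
  i=0: a_0=15, p_0 = 15*1 + 0 = 15, q_0 = 15*0 + 1 = 1.
  i=1: a_1=3, p_1 = 3*15 + 1 = 46, q_1 = 3*1 + 0 = 3.
Check: 46^2 - 235*3^2 = 2116 - 2115 = 1, so (x, y) = (46, 3) solves the equation, and by the theorem it is the least positive solution.

(x, y) = (46, 3)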